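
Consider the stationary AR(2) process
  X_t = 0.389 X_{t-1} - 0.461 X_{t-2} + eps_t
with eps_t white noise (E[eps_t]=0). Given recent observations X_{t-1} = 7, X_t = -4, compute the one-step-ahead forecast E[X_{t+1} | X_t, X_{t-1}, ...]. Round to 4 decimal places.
E[X_{t+1} \mid \mathcal F_t] = -4.7830

For an AR(p) model X_t = c + sum_i phi_i X_{t-i} + eps_t, the
one-step-ahead conditional mean is
  E[X_{t+1} | X_t, ...] = c + sum_i phi_i X_{t+1-i}.
Substitute known values:
  E[X_{t+1} | ...] = (0.389) * (-4) + (-0.461) * (7)
                   = -4.7830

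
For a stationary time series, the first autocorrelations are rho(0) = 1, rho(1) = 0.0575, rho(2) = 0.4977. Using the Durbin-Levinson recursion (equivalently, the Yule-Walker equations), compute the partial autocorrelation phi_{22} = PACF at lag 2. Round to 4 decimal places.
\phi_{22} = 0.4960

The PACF at lag k is phi_{kk}, the last component of the solution
to the Yule-Walker system G_k phi = r_k where
  (G_k)_{ij} = rho(|i - j|), (r_k)_i = rho(i), i,j = 1..k.
Equivalently, Durbin-Levinson gives phi_{kk} iteratively:
  phi_{11} = rho(1)
  phi_{kk} = [rho(k) - sum_{j=1..k-1} phi_{k-1,j} rho(k-j)]
            / [1 - sum_{j=1..k-1} phi_{k-1,j} rho(j)],
  phi_{k,j} = phi_{k-1,j} - phi_{kk} phi_{k-1,k-j},  j = 1..k-1.
Step k = 1:
  phi_11 = rho(1) = 0.0575.
Step k = 2:
  phi_22 = [rho(2) - phi_11 rho(1)] / [1 - phi_11 rho(1)] = [0.4977 - (0.0575)(0.0575)] / [1 - (0.0575)(0.0575)]
         = 0.49439375 / 0.99669375 = 0.496.
Therefore phi_{22} = 0.4960.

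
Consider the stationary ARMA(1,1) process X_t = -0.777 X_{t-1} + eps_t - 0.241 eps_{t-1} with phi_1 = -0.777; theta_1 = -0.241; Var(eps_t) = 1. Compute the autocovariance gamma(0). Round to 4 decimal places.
\gamma(0) = 3.6152

Multiply the model equation by X_{t-k} and take expectations. With theta_0 = psi_0 = 1 and psi_j the MA(infinity) weights, this gives
  gamma(k) - sum_i phi_i gamma(k-i) = c_k,
  c_k = sigma^2 * sum_{j=k..q} theta_j psi_{j-k}   (c_k = 0 for k > q),
using gamma(-m) = gamma(m).
psi-weights needed (psi_j = theta_j + sum_i phi_i psi_{j-i}):
  psi_1 = theta_1 + phi_1 = -0.241 + (-0.777) = -1.018
Right-hand sides:
  c_0 = sigma^2 (1 + theta_1 psi_1) = 1 * (1 + (-0.241)(-1.018)) = 1 * 1.245338 = 1.245338
  c_1 = sigma^2 theta_1 = 1 * (-0.241) = -0.241
  c_2 = 0
Equations for k = 0 and k = 1 (AR order 1):
  gamma(0) = phi_1 gamma(1) + c_0
  gamma(1) = phi_1 gamma(0) + c_1
Substituting the second into the first: gamma(0) (1 - phi_1^2) = c_0 + phi_1 c_1, so
  gamma(0) = (c_0 + phi_1 c_1) / (1 - phi_1^2) = (1.245338 + (-0.777)(-0.241)) / (1 - (-0.777)^2) = 1.432595 / 0.396271 = 3.61519.
Therefore gamma(0) = 3.6152 (to 4 decimal places).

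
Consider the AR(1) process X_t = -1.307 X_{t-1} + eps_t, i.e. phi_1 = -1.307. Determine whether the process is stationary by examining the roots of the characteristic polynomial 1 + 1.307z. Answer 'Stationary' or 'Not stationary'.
\text{Not stationary}

The AR(p) characteristic polynomial is P(z) = 1 + 1.307z.
Stationarity requires all roots to lie outside the unit circle, i.e. |z| > 1 for every root.
This is linear in z: 1 + (1.307) z = 0  =>  z = -1/(1.307) = -0.765111,  |z| = 0.765111.
Moduli of all roots: 0.7651.
All moduli strictly greater than 1? No.
Verdict: Not stationary.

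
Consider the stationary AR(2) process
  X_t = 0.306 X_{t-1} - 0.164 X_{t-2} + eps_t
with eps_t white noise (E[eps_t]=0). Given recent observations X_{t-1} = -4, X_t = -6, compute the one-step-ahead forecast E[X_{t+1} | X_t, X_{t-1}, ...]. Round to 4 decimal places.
E[X_{t+1} \mid \mathcal F_t] = -1.1800

For an AR(p) model X_t = c + sum_i phi_i X_{t-i} + eps_t, the
one-step-ahead conditional mean is
  E[X_{t+1} | X_t, ...] = c + sum_i phi_i X_{t+1-i}.
Substitute known values:
  E[X_{t+1} | ...] = (0.306) * (-6) + (-0.164) * (-4)
                   = -1.1800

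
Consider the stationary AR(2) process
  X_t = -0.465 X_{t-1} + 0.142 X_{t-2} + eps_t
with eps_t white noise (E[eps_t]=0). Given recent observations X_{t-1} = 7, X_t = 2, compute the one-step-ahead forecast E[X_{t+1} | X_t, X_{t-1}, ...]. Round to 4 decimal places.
E[X_{t+1} \mid \mathcal F_t] = 0.0640

For an AR(p) model X_t = c + sum_i phi_i X_{t-i} + eps_t, the
one-step-ahead conditional mean is
  E[X_{t+1} | X_t, ...] = c + sum_i phi_i X_{t+1-i}.
Substitute known values:
  E[X_{t+1} | ...] = (-0.465) * (2) + (0.142) * (7)
                   = 0.0640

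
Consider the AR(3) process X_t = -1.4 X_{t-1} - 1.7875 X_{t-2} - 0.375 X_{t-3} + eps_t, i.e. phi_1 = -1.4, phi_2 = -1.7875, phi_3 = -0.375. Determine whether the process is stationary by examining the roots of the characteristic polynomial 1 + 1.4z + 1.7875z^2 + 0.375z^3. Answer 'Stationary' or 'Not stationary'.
\text{Not stationary}

The AR(p) characteristic polynomial is P(z) = 1 + 1.4z + 1.7875z^2 + 0.375z^3.
Stationarity requires all roots to lie outside the unit circle, i.e. |z| > 1 for every root.
Degree 3: look for a simple real root z0 first, then factor out (1 - z/z0) and solve the remaining quadratic.
Testing z0 = -4: P(-4) = 1 + (1.4)(-4) + (1.7875)(-4)^2 + (0.375)(-4)^3
  = 1 + (-5.6) + (28.6) + (-24) = 0.  So z_0 = -4 is a root, |z_0| = 4.
Divide out the factor (1 + 0.25 z) = (1 - z/z0) (since 1/z0 = -0.25):
  P(z) = (1 + 0.25 z)(1 + (1.15) z + (1.5) z^2)
  [check: z-coef 1.15 - (-0.25) = 1.4; z^2-coef 1.5 - (-0.25)(1.15) = 1.7875; z^3-coef -(-0.25)(1.5) = 0.375.]
Remaining roots from the quadratic factor 1 + (1.15) z + (1.5) z^2:
  Set 1 + (1.15) z + (1.5) z^2 = 0, i.e. a z^2 + b z + c = 0 with a = 1.5, b = 1.15, c = 1.
  Discriminant D = b^2 - 4ac = (1.15)^2 - 4*(1.5)*1 = 1.3225 - (6) = -4.6775.
  D < 0, so the roots are the complex-conjugate pair z = (-b +/- i sqrt(-D)) / (2a) = -0.3833 +/- 0.7209i.
  For a conjugate pair |z|^2 = z * conj(z) = (product of roots) = c/a = 1/(1.5) = 0.666667, so |z| = sqrt(0.666667) = 0.8165 for both roots.
Moduli of all roots: 4.0000, 0.8165, 0.8165.
All moduli strictly greater than 1? No.
Verdict: Not stationary.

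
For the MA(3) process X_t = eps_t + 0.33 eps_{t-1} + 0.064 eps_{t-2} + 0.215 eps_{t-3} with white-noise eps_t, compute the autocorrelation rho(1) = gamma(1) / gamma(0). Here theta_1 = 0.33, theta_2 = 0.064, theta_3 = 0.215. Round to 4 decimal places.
\rho(1) = 0.3148

For an MA(q) process with theta_0 = 1, the autocovariance is
  gamma(k) = sigma^2 * sum_{i=0..q-k} theta_i * theta_{i+k},
and rho(k) = gamma(k) / gamma(0). Sigma^2 cancels.
  numerator   = (1)*(0.33) + (0.33)*(0.064) + (0.064)*(0.215) = 0.36488.
  denominator = (1)^2 + (0.33)^2 + (0.064)^2 + (0.215)^2 = 1.159221.
  rho(1) = 0.36488 / 1.159221 = 0.3148.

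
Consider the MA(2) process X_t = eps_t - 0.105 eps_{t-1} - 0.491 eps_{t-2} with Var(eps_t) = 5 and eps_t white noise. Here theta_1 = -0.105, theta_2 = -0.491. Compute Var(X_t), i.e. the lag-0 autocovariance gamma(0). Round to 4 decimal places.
\gamma(0) = 6.2605

For an MA(q) process X_t = eps_t + sum_i theta_i eps_{t-i} with
Var(eps_t) = sigma^2, the variance is
  gamma(0) = sigma^2 * (1 + sum_i theta_i^2).
  sum_i theta_i^2 = (-0.105)^2 + (-0.491)^2 = 0.011025 + 0.241081 = 0.252106.
  gamma(0) = 5 * (1 + 0.252106) = 5 * 1.252106 = 6.26053, which rounds to 6.2605.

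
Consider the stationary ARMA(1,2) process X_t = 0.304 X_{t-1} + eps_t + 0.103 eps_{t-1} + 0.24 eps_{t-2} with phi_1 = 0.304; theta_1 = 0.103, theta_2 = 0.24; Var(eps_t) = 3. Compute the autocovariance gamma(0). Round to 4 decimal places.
\gamma(0) = 3.9343

Multiply the model equation by X_{t-k} and take expectations. With theta_0 = psi_0 = 1 and psi_j the MA(infinity) weights, this gives
  gamma(k) - sum_i phi_i gamma(k-i) = c_k,
  c_k = sigma^2 * sum_{j=k..q} theta_j psi_{j-k}   (c_k = 0 for k > q),
using gamma(-m) = gamma(m).
psi-weights needed (psi_j = theta_j + sum_i phi_i psi_{j-i}):
  psi_1 = theta_1 + phi_1 = 0.103 + (0.304) = 0.407
  psi_2 = theta_2 + phi_1 psi_1 = 0.24 + (0.304)(0.407) = 0.363728
Right-hand sides:
  c_0 = sigma^2 (1 + theta_1 psi_1 + theta_2 psi_2) = 3 * (1 + (0.103)(0.407) + (0.24)(0.363728)) = 3 * 1.129216 = 3.387647
  c_1 = sigma^2 (theta_1 + theta_2 psi_1) = 3 * (0.103 + (0.24)(0.407)) = 0.60204
  c_2 = sigma^2 theta_2 = 3 * (0.24) = 0.72
Equations for k = 0 and k = 1 (AR order 1):
  gamma(0) = phi_1 gamma(1) + c_0
  gamma(1) = phi_1 gamma(0) + c_1
Substituting the second into the first: gamma(0) (1 - phi_1^2) = c_0 + phi_1 c_1, so
  gamma(0) = (c_0 + phi_1 c_1) / (1 - phi_1^2) = (3.387647 + (0.304)(0.60204)) / (1 - (0.304)^2) = 3.570667 / 0.907584 = 3.934255.
Therefore gamma(0) = 3.9343 (to 4 decimal places).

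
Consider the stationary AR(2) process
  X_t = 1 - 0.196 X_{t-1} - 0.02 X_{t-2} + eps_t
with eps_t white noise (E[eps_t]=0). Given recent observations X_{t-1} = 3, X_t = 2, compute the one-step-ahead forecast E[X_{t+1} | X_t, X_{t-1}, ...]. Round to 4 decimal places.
E[X_{t+1} \mid \mathcal F_t] = 0.5480

For an AR(p) model X_t = c + sum_i phi_i X_{t-i} + eps_t, the
one-step-ahead conditional mean is
  E[X_{t+1} | X_t, ...] = c + sum_i phi_i X_{t+1-i}.
Substitute known values:
  E[X_{t+1} | ...] = 1 + (-0.196) * (2) + (-0.02) * (3)
                   = 0.5480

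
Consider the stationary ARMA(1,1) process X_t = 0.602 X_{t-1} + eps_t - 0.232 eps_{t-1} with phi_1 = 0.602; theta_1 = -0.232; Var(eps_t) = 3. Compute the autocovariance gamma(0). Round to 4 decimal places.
\gamma(0) = 3.6441

Multiply the model equation by X_{t-k} and take expectations. With theta_0 = psi_0 = 1 and psi_j the MA(infinity) weights, this gives
  gamma(k) - sum_i phi_i gamma(k-i) = c_k,
  c_k = sigma^2 * sum_{j=k..q} theta_j psi_{j-k}   (c_k = 0 for k > q),
using gamma(-m) = gamma(m).
psi-weights needed (psi_j = theta_j + sum_i phi_i psi_{j-i}):
  psi_1 = theta_1 + phi_1 = -0.232 + (0.602) = 0.37
Right-hand sides:
  c_0 = sigma^2 (1 + theta_1 psi_1) = 3 * (1 + (-0.232)(0.37)) = 3 * 0.91416 = 2.74248
  c_1 = sigma^2 theta_1 = 3 * (-0.232) = -0.696
  c_2 = 0
Equations for k = 0 and k = 1 (AR order 1):
  gamma(0) = phi_1 gamma(1) + c_0
  gamma(1) = phi_1 gamma(0) + c_1
Substituting the second into the first: gamma(0) (1 - phi_1^2) = c_0 + phi_1 c_1, so
  gamma(0) = (c_0 + phi_1 c_1) / (1 - phi_1^2) = (2.74248 + (0.602)(-0.696)) / (1 - (0.602)^2) = 2.323488 / 0.637596 = 3.644138.
Therefore gamma(0) = 3.6441 (to 4 decimal places).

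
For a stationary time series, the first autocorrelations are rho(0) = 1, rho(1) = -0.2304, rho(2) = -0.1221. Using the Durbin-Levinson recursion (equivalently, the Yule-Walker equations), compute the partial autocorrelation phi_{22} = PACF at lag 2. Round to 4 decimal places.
\phi_{22} = -0.1850

The PACF at lag k is phi_{kk}, the last component of the solution
to the Yule-Walker system G_k phi = r_k where
  (G_k)_{ij} = rho(|i - j|), (r_k)_i = rho(i), i,j = 1..k.
Equivalently, Durbin-Levinson gives phi_{kk} iteratively:
  phi_{11} = rho(1)
  phi_{kk} = [rho(k) - sum_{j=1..k-1} phi_{k-1,j} rho(k-j)]
            / [1 - sum_{j=1..k-1} phi_{k-1,j} rho(j)],
  phi_{k,j} = phi_{k-1,j} - phi_{kk} phi_{k-1,k-j},  j = 1..k-1.
Step k = 1:
  phi_11 = rho(1) = -0.2304.
Step k = 2:
  phi_22 = [rho(2) - phi_11 rho(1)] / [1 - phi_11 rho(1)] = [-0.1221 - (-0.2304)(-0.2304)] / [1 - (-0.2304)(-0.2304)]
         = -0.17518416 / 0.94691584 = -0.185.
Therefore phi_{22} = -0.1850.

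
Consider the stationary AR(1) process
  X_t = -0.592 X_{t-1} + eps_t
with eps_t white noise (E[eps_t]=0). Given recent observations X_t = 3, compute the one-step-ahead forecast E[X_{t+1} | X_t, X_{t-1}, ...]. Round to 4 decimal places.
E[X_{t+1} \mid \mathcal F_t] = -1.7760

For an AR(p) model X_t = c + sum_i phi_i X_{t-i} + eps_t, the
one-step-ahead conditional mean is
  E[X_{t+1} | X_t, ...] = c + sum_i phi_i X_{t+1-i}.
Substitute known values:
  E[X_{t+1} | ...] = (-0.592) * (3)
                   = -1.7760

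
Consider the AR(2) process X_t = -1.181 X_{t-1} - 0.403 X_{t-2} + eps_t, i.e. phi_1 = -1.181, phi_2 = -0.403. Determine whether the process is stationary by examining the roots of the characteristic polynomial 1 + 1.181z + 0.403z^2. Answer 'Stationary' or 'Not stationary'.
\text{Stationary}

The AR(p) characteristic polynomial is P(z) = 1 + 1.181z + 0.403z^2.
Stationarity requires all roots to lie outside the unit circle, i.e. |z| > 1 for every root.
Set 1 + (1.181) z + (0.403) z^2 = 0, i.e. a z^2 + b z + c = 0 with a = 0.403, b = 1.181, c = 1.
Discriminant D = b^2 - 4ac = (1.181)^2 - 4*(0.403)*1 = 1.394761 - (1.612) = -0.217239.
D < 0, so the roots are the complex-conjugate pair z = (-b +/- i sqrt(-D)) / (2a) = -1.4653 +/- 0.5783i.
For a conjugate pair |z|^2 = z * conj(z) = (product of roots) = c/a = 1/(0.403) = 2.48139, so |z| = sqrt(2.48139) = 1.5752 for both roots.
Moduli of all roots: 1.5752, 1.5752.
All moduli strictly greater than 1? Yes.
Verdict: Stationary.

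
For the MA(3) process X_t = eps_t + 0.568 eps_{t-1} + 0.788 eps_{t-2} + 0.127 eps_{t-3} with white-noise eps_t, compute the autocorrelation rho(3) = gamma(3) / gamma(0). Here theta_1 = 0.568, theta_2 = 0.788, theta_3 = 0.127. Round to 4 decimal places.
\rho(3) = 0.0648

For an MA(q) process with theta_0 = 1, the autocovariance is
  gamma(k) = sigma^2 * sum_{i=0..q-k} theta_i * theta_{i+k},
and rho(k) = gamma(k) / gamma(0). Sigma^2 cancels.
  numerator   = (1)*(0.127) = 0.127.
  denominator = (1)^2 + (0.568)^2 + (0.788)^2 + (0.127)^2 = 1.959697.
  rho(3) = 0.127 / 1.959697 = 0.0648.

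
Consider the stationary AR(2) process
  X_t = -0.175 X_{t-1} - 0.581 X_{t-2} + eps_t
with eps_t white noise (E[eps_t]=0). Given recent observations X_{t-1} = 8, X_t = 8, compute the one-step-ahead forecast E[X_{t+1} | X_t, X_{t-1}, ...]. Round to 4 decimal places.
E[X_{t+1} \mid \mathcal F_t] = -6.0480

For an AR(p) model X_t = c + sum_i phi_i X_{t-i} + eps_t, the
one-step-ahead conditional mean is
  E[X_{t+1} | X_t, ...] = c + sum_i phi_i X_{t+1-i}.
Substitute known values:
  E[X_{t+1} | ...] = (-0.175) * (8) + (-0.581) * (8)
                   = -6.0480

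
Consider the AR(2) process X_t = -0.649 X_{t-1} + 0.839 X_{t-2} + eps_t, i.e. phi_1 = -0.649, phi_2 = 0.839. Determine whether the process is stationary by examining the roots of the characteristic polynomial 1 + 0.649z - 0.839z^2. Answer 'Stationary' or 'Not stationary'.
\text{Not stationary}

The AR(p) characteristic polynomial is P(z) = 1 + 0.649z - 0.839z^2.
Stationarity requires all roots to lie outside the unit circle, i.e. |z| > 1 for every root.
Set 1 + (0.649) z + (-0.839) z^2 = 0, i.e. a z^2 + b z + c = 0 with a = -0.839, b = 0.649, c = 1.
Discriminant D = b^2 - 4ac = (0.649)^2 - 4*(-0.839)*1 = 0.421201 - (-3.356) = 3.777201.
D >= 0, so the roots are real: z = (-b +/- sqrt(D)) / (2a) = (-0.649 +/- 1.943502) / (-1.678).
  z_1 = (-0.649 + 1.943502) / (-1.678) = -0.7715,   |z_1| = 0.7715.
  z_2 = (-0.649 - 1.943502) / (-1.678) = 1.545,   |z_2| = 1.545.
Moduli of all roots: 0.7715, 1.5450.
All moduli strictly greater than 1? No.
Verdict: Not stationary.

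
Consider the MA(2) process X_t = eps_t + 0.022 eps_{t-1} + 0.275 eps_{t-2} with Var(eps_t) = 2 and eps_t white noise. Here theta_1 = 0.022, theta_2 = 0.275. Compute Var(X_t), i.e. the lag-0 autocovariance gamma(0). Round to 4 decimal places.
\gamma(0) = 2.1522

For an MA(q) process X_t = eps_t + sum_i theta_i eps_{t-i} with
Var(eps_t) = sigma^2, the variance is
  gamma(0) = sigma^2 * (1 + sum_i theta_i^2).
  sum_i theta_i^2 = (0.022)^2 + (0.275)^2 = 0.000484 + 0.075625 = 0.076109.
  gamma(0) = 2 * (1 + 0.076109) = 2 * 1.076109 = 2.152218, which rounds to 2.1522.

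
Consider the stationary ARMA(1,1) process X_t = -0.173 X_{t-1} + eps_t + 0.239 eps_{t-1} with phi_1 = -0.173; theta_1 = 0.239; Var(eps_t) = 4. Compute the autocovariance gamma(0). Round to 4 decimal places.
\gamma(0) = 4.0180

Multiply the model equation by X_{t-k} and take expectations. With theta_0 = psi_0 = 1 and psi_j the MA(infinity) weights, this gives
  gamma(k) - sum_i phi_i gamma(k-i) = c_k,
  c_k = sigma^2 * sum_{j=k..q} theta_j psi_{j-k}   (c_k = 0 for k > q),
using gamma(-m) = gamma(m).
psi-weights needed (psi_j = theta_j + sum_i phi_i psi_{j-i}):
  psi_1 = theta_1 + phi_1 = 0.239 + (-0.173) = 0.066
Right-hand sides:
  c_0 = sigma^2 (1 + theta_1 psi_1) = 4 * (1 + (0.239)(0.066)) = 4 * 1.015774 = 4.063096
  c_1 = sigma^2 theta_1 = 4 * (0.239) = 0.956
  c_2 = 0
Equations for k = 0 and k = 1 (AR order 1):
  gamma(0) = phi_1 gamma(1) + c_0
  gamma(1) = phi_1 gamma(0) + c_1
Substituting the second into the first: gamma(0) (1 - phi_1^2) = c_0 + phi_1 c_1, so
  gamma(0) = (c_0 + phi_1 c_1) / (1 - phi_1^2) = (4.063096 + (-0.173)(0.956)) / (1 - (-0.173)^2) = 3.897708 / 0.970071 = 4.017962.
Therefore gamma(0) = 4.0180 (to 4 decimal places).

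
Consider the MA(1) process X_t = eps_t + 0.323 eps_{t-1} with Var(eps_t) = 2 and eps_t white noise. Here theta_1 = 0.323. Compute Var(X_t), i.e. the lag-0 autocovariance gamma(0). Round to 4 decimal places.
\gamma(0) = 2.2087

For an MA(q) process X_t = eps_t + sum_i theta_i eps_{t-i} with
Var(eps_t) = sigma^2, the variance is
  gamma(0) = sigma^2 * (1 + sum_i theta_i^2).
  sum_i theta_i^2 = (0.323)^2 = 0.104329.
  gamma(0) = 2 * (1 + 0.104329) = 2 * 1.104329 = 2.208658, which rounds to 2.2087.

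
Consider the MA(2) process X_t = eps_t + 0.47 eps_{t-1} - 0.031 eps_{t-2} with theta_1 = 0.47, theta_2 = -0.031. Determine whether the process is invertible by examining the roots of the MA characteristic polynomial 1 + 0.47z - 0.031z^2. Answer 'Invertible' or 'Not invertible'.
\text{Invertible}

The MA(q) characteristic polynomial is P(z) = 1 + 0.47z - 0.031z^2.
Invertibility requires all roots to lie outside the unit circle, i.e. |z| > 1 for every root.
Set 1 + (0.47) z + (-0.031) z^2 = 0, i.e. a z^2 + b z + c = 0 with a = -0.031, b = 0.47, c = 1.
Discriminant D = b^2 - 4ac = (0.47)^2 - 4*(-0.031)*1 = 0.2209 - (-0.124) = 0.3449.
D >= 0, so the roots are real: z = (-b +/- sqrt(D)) / (2a) = (-0.47 +/- 0.587282) / (-0.062).
  z_1 = (-0.47 + 0.587282) / (-0.062) = -1.8916,   |z_1| = 1.8916.
  z_2 = (-0.47 - 0.587282) / (-0.062) = 17.0529,   |z_2| = 17.0529.
Moduli of all roots: 1.8916, 17.0529.
All moduli strictly greater than 1? Yes.
Verdict: Invertible.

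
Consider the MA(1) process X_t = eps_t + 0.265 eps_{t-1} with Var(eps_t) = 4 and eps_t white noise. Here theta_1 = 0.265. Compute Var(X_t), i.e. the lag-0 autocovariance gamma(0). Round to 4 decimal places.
\gamma(0) = 4.2809

For an MA(q) process X_t = eps_t + sum_i theta_i eps_{t-i} with
Var(eps_t) = sigma^2, the variance is
  gamma(0) = sigma^2 * (1 + sum_i theta_i^2).
  sum_i theta_i^2 = (0.265)^2 = 0.070225.
  gamma(0) = 4 * (1 + 0.070225) = 4 * 1.070225 = 4.2809.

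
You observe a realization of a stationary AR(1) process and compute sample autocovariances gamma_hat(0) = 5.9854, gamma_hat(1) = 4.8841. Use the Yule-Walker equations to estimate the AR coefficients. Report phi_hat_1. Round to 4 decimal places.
\hat\phi_{1} = 0.8160

The Yule-Walker equations for an AR(p) process read, in matrix form,
  Gamma_p phi = r_p,   with   (Gamma_p)_{ij} = gamma(|i - j|),
                       (r_p)_i = gamma(i),   i,j = 1..p.
Substitute the sample gammas (Toeplitz matrix and right-hand side of size 1):
  Gamma_p = [[5.9854]]
  r_p     = [4.8841]
With p = 1 this is the single equation gamma(0) phi_1 = gamma(1):
  phi_hat_1 = gamma(1) / gamma(0) = 4.8841 / 5.9854 = 0.8160.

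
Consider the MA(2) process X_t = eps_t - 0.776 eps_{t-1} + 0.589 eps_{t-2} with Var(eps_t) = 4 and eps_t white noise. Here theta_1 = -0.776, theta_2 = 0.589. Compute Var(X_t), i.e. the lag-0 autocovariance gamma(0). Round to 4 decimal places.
\gamma(0) = 7.7964

For an MA(q) process X_t = eps_t + sum_i theta_i eps_{t-i} with
Var(eps_t) = sigma^2, the variance is
  gamma(0) = sigma^2 * (1 + sum_i theta_i^2).
  sum_i theta_i^2 = (-0.776)^2 + (0.589)^2 = 0.602176 + 0.346921 = 0.949097.
  gamma(0) = 4 * (1 + 0.949097) = 4 * 1.949097 = 7.796388, which rounds to 7.7964.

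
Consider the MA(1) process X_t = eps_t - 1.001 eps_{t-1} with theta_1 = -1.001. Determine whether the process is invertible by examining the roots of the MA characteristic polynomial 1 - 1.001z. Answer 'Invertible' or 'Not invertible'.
\text{Not invertible}

The MA(q) characteristic polynomial is P(z) = 1 - 1.001z.
Invertibility requires all roots to lie outside the unit circle, i.e. |z| > 1 for every root.
This is linear in z: 1 + (-1.001) z = 0  =>  z = -1/(-1.001) = 0.999001,  |z| = 0.999001.
Moduli of all roots: 0.9990.
All moduli strictly greater than 1? No.
Verdict: Not invertible.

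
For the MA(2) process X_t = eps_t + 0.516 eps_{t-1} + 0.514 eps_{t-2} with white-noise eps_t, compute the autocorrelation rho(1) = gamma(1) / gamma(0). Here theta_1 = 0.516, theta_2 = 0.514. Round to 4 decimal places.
\rho(1) = 0.5105

For an MA(q) process with theta_0 = 1, the autocovariance is
  gamma(k) = sigma^2 * sum_{i=0..q-k} theta_i * theta_{i+k},
and rho(k) = gamma(k) / gamma(0). Sigma^2 cancels.
  numerator   = (1)*(0.516) + (0.516)*(0.514) = 0.781224.
  denominator = (1)^2 + (0.516)^2 + (0.514)^2 = 1.530452.
  rho(1) = 0.781224 / 1.530452 = 0.5105.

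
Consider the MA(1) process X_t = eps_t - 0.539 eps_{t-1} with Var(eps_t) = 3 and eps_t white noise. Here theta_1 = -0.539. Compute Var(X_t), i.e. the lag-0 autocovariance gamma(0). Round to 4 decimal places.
\gamma(0) = 3.8716

For an MA(q) process X_t = eps_t + sum_i theta_i eps_{t-i} with
Var(eps_t) = sigma^2, the variance is
  gamma(0) = sigma^2 * (1 + sum_i theta_i^2).
  sum_i theta_i^2 = (-0.539)^2 = 0.290521.
  gamma(0) = 3 * (1 + 0.290521) = 3 * 1.290521 = 3.871563, which rounds to 3.8716.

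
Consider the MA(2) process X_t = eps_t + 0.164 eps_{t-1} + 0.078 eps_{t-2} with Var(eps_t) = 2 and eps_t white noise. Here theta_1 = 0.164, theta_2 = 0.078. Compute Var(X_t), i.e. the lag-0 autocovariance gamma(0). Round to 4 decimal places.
\gamma(0) = 2.0660

For an MA(q) process X_t = eps_t + sum_i theta_i eps_{t-i} with
Var(eps_t) = sigma^2, the variance is
  gamma(0) = sigma^2 * (1 + sum_i theta_i^2).
  sum_i theta_i^2 = (0.164)^2 + (0.078)^2 = 0.026896 + 0.006084 = 0.03298.
  gamma(0) = 2 * (1 + 0.03298) = 2 * 1.03298 = 2.06596, which rounds to 2.0660.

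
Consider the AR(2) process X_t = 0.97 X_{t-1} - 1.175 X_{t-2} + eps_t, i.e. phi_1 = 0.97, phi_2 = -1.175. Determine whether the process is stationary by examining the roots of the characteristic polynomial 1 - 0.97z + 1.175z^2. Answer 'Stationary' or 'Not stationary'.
\text{Not stationary}

The AR(p) characteristic polynomial is P(z) = 1 - 0.97z + 1.175z^2.
Stationarity requires all roots to lie outside the unit circle, i.e. |z| > 1 for every root.
Set 1 + (-0.97) z + (1.175) z^2 = 0, i.e. a z^2 + b z + c = 0 with a = 1.175, b = -0.97, c = 1.
Discriminant D = b^2 - 4ac = (-0.97)^2 - 4*(1.175)*1 = 0.9409 - (4.7) = -3.7591.
D < 0, so the roots are the complex-conjugate pair z = (-b +/- i sqrt(-D)) / (2a) = 0.4128 +/- 0.825i.
For a conjugate pair |z|^2 = z * conj(z) = (product of roots) = c/a = 1/(1.175) = 0.851064, so |z| = sqrt(0.851064) = 0.9225 for both roots.
Moduli of all roots: 0.9225, 0.9225.
All moduli strictly greater than 1? No.
Verdict: Not stationary.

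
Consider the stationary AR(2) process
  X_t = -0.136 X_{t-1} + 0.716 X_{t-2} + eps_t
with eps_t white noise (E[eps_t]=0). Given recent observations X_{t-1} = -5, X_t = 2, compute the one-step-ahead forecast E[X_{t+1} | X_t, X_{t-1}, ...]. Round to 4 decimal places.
E[X_{t+1} \mid \mathcal F_t] = -3.8520

For an AR(p) model X_t = c + sum_i phi_i X_{t-i} + eps_t, the
one-step-ahead conditional mean is
  E[X_{t+1} | X_t, ...] = c + sum_i phi_i X_{t+1-i}.
Substitute known values:
  E[X_{t+1} | ...] = (-0.136) * (2) + (0.716) * (-5)
                   = -3.8520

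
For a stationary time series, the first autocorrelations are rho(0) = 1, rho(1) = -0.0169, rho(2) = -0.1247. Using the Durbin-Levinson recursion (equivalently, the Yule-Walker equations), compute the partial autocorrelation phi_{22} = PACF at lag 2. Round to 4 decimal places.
\phi_{22} = -0.1250

The PACF at lag k is phi_{kk}, the last component of the solution
to the Yule-Walker system G_k phi = r_k where
  (G_k)_{ij} = rho(|i - j|), (r_k)_i = rho(i), i,j = 1..k.
Equivalently, Durbin-Levinson gives phi_{kk} iteratively:
  phi_{11} = rho(1)
  phi_{kk} = [rho(k) - sum_{j=1..k-1} phi_{k-1,j} rho(k-j)]
            / [1 - sum_{j=1..k-1} phi_{k-1,j} rho(j)],
  phi_{k,j} = phi_{k-1,j} - phi_{kk} phi_{k-1,k-j},  j = 1..k-1.
Step k = 1:
  phi_11 = rho(1) = -0.0169.
Step k = 2:
  phi_22 = [rho(2) - phi_11 rho(1)] / [1 - phi_11 rho(1)] = [-0.1247 - (-0.0169)(-0.0169)] / [1 - (-0.0169)(-0.0169)]
         = -0.12498561 / 0.99971439 = -0.125.
Therefore phi_{22} = -0.1250.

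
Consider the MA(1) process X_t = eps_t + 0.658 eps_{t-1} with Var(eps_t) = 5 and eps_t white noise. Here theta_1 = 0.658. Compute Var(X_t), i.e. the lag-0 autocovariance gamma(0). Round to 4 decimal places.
\gamma(0) = 7.1648

For an MA(q) process X_t = eps_t + sum_i theta_i eps_{t-i} with
Var(eps_t) = sigma^2, the variance is
  gamma(0) = sigma^2 * (1 + sum_i theta_i^2).
  sum_i theta_i^2 = (0.658)^2 = 0.432964.
  gamma(0) = 5 * (1 + 0.432964) = 5 * 1.432964 = 7.16482, which rounds to 7.1648.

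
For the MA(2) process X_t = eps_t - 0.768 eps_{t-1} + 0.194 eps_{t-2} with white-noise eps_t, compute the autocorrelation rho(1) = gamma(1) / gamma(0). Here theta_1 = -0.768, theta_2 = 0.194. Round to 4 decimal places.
\rho(1) = -0.5634

For an MA(q) process with theta_0 = 1, the autocovariance is
  gamma(k) = sigma^2 * sum_{i=0..q-k} theta_i * theta_{i+k},
and rho(k) = gamma(k) / gamma(0). Sigma^2 cancels.
  numerator   = (1)*(-0.768) + (-0.768)*(0.194) = -0.916992.
  denominator = (1)^2 + (-0.768)^2 + (0.194)^2 = 1.62746.
  rho(1) = -0.916992 / 1.62746 = -0.5634.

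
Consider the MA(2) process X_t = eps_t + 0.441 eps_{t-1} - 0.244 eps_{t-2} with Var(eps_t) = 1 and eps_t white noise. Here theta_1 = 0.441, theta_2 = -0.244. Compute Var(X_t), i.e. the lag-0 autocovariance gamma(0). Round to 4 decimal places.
\gamma(0) = 1.2540

For an MA(q) process X_t = eps_t + sum_i theta_i eps_{t-i} with
Var(eps_t) = sigma^2, the variance is
  gamma(0) = sigma^2 * (1 + sum_i theta_i^2).
  sum_i theta_i^2 = (0.441)^2 + (-0.244)^2 = 0.194481 + 0.059536 = 0.254017.
  gamma(0) = 1 * (1 + 0.254017) = 1 * 1.254017 = 1.254017, which rounds to 1.2540.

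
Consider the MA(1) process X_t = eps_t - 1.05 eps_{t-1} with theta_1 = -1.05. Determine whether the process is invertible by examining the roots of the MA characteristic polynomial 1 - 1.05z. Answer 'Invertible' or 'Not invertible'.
\text{Not invertible}

The MA(q) characteristic polynomial is P(z) = 1 - 1.05z.
Invertibility requires all roots to lie outside the unit circle, i.e. |z| > 1 for every root.
This is linear in z: 1 + (-1.05) z = 0  =>  z = -1/(-1.05) = 0.952381,  |z| = 0.952381.
Moduli of all roots: 0.9524.
All moduli strictly greater than 1? No.
Verdict: Not invertible.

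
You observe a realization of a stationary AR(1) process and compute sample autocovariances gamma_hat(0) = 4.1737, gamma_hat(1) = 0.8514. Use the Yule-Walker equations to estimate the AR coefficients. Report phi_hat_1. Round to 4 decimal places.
\hat\phi_{1} = 0.2040

The Yule-Walker equations for an AR(p) process read, in matrix form,
  Gamma_p phi = r_p,   with   (Gamma_p)_{ij} = gamma(|i - j|),
                       (r_p)_i = gamma(i),   i,j = 1..p.
Substitute the sample gammas (Toeplitz matrix and right-hand side of size 1):
  Gamma_p = [[4.1737]]
  r_p     = [0.8514]
With p = 1 this is the single equation gamma(0) phi_1 = gamma(1):
  phi_hat_1 = gamma(1) / gamma(0) = 0.8514 / 4.1737 = 0.2040.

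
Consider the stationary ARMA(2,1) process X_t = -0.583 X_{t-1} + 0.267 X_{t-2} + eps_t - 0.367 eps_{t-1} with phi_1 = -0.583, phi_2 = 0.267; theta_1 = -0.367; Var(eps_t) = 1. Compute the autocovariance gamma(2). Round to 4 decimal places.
\gamma(2) = 3.9720

Multiply the model equation by X_{t-k} and take expectations. With theta_0 = psi_0 = 1 and psi_j the MA(infinity) weights, this gives
  gamma(k) - sum_i phi_i gamma(k-i) = c_k,
  c_k = sigma^2 * sum_{j=k..q} theta_j psi_{j-k}   (c_k = 0 for k > q),
using gamma(-m) = gamma(m).
psi-weights needed (psi_j = theta_j + sum_i phi_i psi_{j-i}):
  psi_1 = theta_1 + phi_1 = -0.367 + (-0.583) = -0.95
Right-hand sides:
  c_0 = sigma^2 (1 + theta_1 psi_1) = 1 * (1 + (-0.367)(-0.95)) = 1 * 1.34865 = 1.34865
  c_1 = sigma^2 theta_1 = 1 * (-0.367) = -0.367
  c_2 = 0
Equations for k = 0, 1, 2 (AR order 2, c_2 = 0):
  (E0) gamma(0) = phi_1 gamma(1) + phi_2 gamma(2) + c_0
  (E1) gamma(1) = phi_1 gamma(0) + phi_2 gamma(1) + c_1
  (E2) gamma(2) = phi_1 gamma(1) + phi_2 gamma(0)
From (E1): gamma(1) = A gamma(0) + B with
  A = phi_1 / (1 - phi_2) = -0.583 / 0.733 = -0.795362,   B = c_1 / (1 - phi_2) = -0.367 / 0.733 = -0.500682.
Insert (E2) into (E0): gamma(0) (1 - phi_2^2) = phi_1 (1 + phi_2) gamma(1) + c_0.
  phi_1 (1 + phi_2) = (-0.583)(1.267) = -0.738661,   1 - phi_2^2 = 0.928711.
Replace gamma(1) by A gamma(0) + B and collect gamma(0):
  gamma(0) [0.928711 - (-0.738661)(-0.795362)] = (-0.738661)(-0.500682) + 1.34865
  gamma(0) * 0.341208 = 1.718484
  gamma(0) = 1.718484 / 0.341208 = 5.036465.
  gamma(1) = A gamma(0) + B = (-0.795362)(5.036465) + (-0.500682) = -4.506492.
  gamma(2) = phi_1 gamma(1) + phi_2 gamma(0) = (-0.583)(-4.506492) + (0.267)(5.036465) = 3.972021.
Therefore gamma(2) = 3.9720 (to 4 decimal places).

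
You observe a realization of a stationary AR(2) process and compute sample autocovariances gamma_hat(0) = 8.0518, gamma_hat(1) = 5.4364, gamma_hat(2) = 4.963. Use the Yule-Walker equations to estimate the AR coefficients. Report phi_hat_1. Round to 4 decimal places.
\hat\phi_{1} = 0.4760

The Yule-Walker equations for an AR(p) process read, in matrix form,
  Gamma_p phi = r_p,   with   (Gamma_p)_{ij} = gamma(|i - j|),
                       (r_p)_i = gamma(i),   i,j = 1..p.
Substitute the sample gammas (Toeplitz matrix and right-hand side of size 2):
  Gamma_p = [[8.0518, 5.4364], [5.4364, 8.0518]]
  r_p     = [5.4364, 4.963]
Written out:
  8.0518 phi_1 + 5.4364 phi_2 = 5.4364
  5.4364 phi_1 + 8.0518 phi_2 = 4.963
Solve by Cramer's rule:
  det = gamma(0)^2 - gamma(1)^2 = (8.0518)^2 - (5.4364)^2 = 64.83148324 - 29.55444496 = 35.27703828
  phi_hat_1 = [gamma(1) gamma(0) - gamma(1) gamma(2)] / det = [(5.4364)(8.0518) - (5.4364)(4.963)] / 35.27703828 = 16.79195232 / 35.27703828 = 0.476
  phi_hat_2 = [gamma(0) gamma(2) - gamma(1)^2] / det = [(8.0518)(4.963) - (5.4364)^2] / 35.27703828 = 10.40663844 / 35.27703828 = 0.295
So phi_hat = [0.4760, 0.2950].
Therefore phi_hat_1 = 0.4760.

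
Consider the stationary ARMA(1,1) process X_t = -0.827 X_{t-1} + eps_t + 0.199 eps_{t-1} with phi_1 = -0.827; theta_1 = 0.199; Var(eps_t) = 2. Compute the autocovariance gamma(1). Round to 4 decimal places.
\gamma(1) = -3.3198

Multiply the model equation by X_{t-k} and take expectations. With theta_0 = psi_0 = 1 and psi_j the MA(infinity) weights, this gives
  gamma(k) - sum_i phi_i gamma(k-i) = c_k,
  c_k = sigma^2 * sum_{j=k..q} theta_j psi_{j-k}   (c_k = 0 for k > q),
using gamma(-m) = gamma(m).
psi-weights needed (psi_j = theta_j + sum_i phi_i psi_{j-i}):
  psi_1 = theta_1 + phi_1 = 0.199 + (-0.827) = -0.628
Right-hand sides:
  c_0 = sigma^2 (1 + theta_1 psi_1) = 2 * (1 + (0.199)(-0.628)) = 2 * 0.875028 = 1.750056
  c_1 = sigma^2 theta_1 = 2 * (0.199) = 0.398
  c_2 = 0
Equations for k = 0 and k = 1 (AR order 1):
  gamma(0) = phi_1 gamma(1) + c_0
  gamma(1) = phi_1 gamma(0) + c_1
Substituting the second into the first: gamma(0) (1 - phi_1^2) = c_0 + phi_1 c_1, so
  gamma(0) = (c_0 + phi_1 c_1) / (1 - phi_1^2) = (1.750056 + (-0.827)(0.398)) / (1 - (-0.827)^2) = 1.42091 / 0.316071 = 4.495541.
  gamma(1) = phi_1 gamma(0) + c_1 = (-0.827)(4.495541) + (0.398) = -3.319812.
Therefore gamma(1) = -3.3198 (to 4 decimal places).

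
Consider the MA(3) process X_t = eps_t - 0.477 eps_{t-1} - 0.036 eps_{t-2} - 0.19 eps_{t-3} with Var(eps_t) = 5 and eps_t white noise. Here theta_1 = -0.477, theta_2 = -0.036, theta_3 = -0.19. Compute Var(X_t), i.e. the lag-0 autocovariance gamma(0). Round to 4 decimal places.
\gamma(0) = 6.3246

For an MA(q) process X_t = eps_t + sum_i theta_i eps_{t-i} with
Var(eps_t) = sigma^2, the variance is
  gamma(0) = sigma^2 * (1 + sum_i theta_i^2).
  sum_i theta_i^2 = (-0.477)^2 + (-0.036)^2 + (-0.19)^2 = 0.227529 + 0.001296 + 0.0361 = 0.264925.
  gamma(0) = 5 * (1 + 0.264925) = 5 * 1.264925 = 6.324625, which rounds to 6.3246.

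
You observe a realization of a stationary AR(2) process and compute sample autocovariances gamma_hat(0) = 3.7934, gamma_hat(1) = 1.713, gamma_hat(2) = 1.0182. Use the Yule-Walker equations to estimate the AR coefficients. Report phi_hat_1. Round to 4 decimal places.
\hat\phi_{1} = 0.4150

The Yule-Walker equations for an AR(p) process read, in matrix form,
  Gamma_p phi = r_p,   with   (Gamma_p)_{ij} = gamma(|i - j|),
                       (r_p)_i = gamma(i),   i,j = 1..p.
Substitute the sample gammas (Toeplitz matrix and right-hand side of size 2):
  Gamma_p = [[3.7934, 1.713], [1.713, 3.7934]]
  r_p     = [1.713, 1.0182]
Written out:
  3.7934 phi_1 + 1.713 phi_2 = 1.713
  1.713 phi_1 + 3.7934 phi_2 = 1.0182
Solve by Cramer's rule:
  det = gamma(0)^2 - gamma(1)^2 = (3.7934)^2 - (1.713)^2 = 14.38988356 - 2.934369 = 11.45551456
  phi_hat_1 = [gamma(1) gamma(0) - gamma(1) gamma(2)] / det = [(1.713)(3.7934) - (1.713)(1.0182)] / 11.45551456 = 4.7539176 / 11.45551456 = 0.415
  phi_hat_2 = [gamma(0) gamma(2) - gamma(1)^2] / det = [(3.7934)(1.0182) - (1.713)^2] / 11.45551456 = 0.92807088 / 11.45551456 = 0.081
So phi_hat = [0.4150, 0.0810].
Therefore phi_hat_1 = 0.4150.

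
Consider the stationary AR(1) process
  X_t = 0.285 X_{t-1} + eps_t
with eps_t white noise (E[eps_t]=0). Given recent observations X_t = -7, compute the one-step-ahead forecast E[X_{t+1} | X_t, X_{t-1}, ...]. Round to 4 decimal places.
E[X_{t+1} \mid \mathcal F_t] = -1.9950

For an AR(p) model X_t = c + sum_i phi_i X_{t-i} + eps_t, the
one-step-ahead conditional mean is
  E[X_{t+1} | X_t, ...] = c + sum_i phi_i X_{t+1-i}.
Substitute known values:
  E[X_{t+1} | ...] = (0.285) * (-7)
                   = -1.9950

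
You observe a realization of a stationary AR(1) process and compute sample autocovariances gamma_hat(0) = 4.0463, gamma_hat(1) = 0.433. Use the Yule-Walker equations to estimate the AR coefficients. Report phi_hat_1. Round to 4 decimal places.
\hat\phi_{1} = 0.1070

The Yule-Walker equations for an AR(p) process read, in matrix form,
  Gamma_p phi = r_p,   with   (Gamma_p)_{ij} = gamma(|i - j|),
                       (r_p)_i = gamma(i),   i,j = 1..p.
Substitute the sample gammas (Toeplitz matrix and right-hand side of size 1):
  Gamma_p = [[4.0463]]
  r_p     = [0.433]
With p = 1 this is the single equation gamma(0) phi_1 = gamma(1):
  phi_hat_1 = gamma(1) / gamma(0) = 0.433 / 4.0463 = 0.1070.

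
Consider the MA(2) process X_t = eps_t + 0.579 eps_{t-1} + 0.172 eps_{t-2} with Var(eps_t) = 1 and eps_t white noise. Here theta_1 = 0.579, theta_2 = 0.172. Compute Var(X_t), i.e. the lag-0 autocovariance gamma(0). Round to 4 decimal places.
\gamma(0) = 1.3648

For an MA(q) process X_t = eps_t + sum_i theta_i eps_{t-i} with
Var(eps_t) = sigma^2, the variance is
  gamma(0) = sigma^2 * (1 + sum_i theta_i^2).
  sum_i theta_i^2 = (0.579)^2 + (0.172)^2 = 0.335241 + 0.029584 = 0.364825.
  gamma(0) = 1 * (1 + 0.364825) = 1 * 1.364825 = 1.364825, which rounds to 1.3648.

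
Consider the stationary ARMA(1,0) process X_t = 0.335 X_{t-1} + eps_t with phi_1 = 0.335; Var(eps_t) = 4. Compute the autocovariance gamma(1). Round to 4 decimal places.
\gamma(1) = 1.5094

Multiply the model equation by X_{t-k} and take expectations. With theta_0 = psi_0 = 1 and psi_j the MA(infinity) weights, this gives
  gamma(k) - sum_i phi_i gamma(k-i) = c_k,
  c_k = sigma^2 * sum_{j=k..q} theta_j psi_{j-k}   (c_k = 0 for k > q),
using gamma(-m) = gamma(m).
Pure AR (q = 0): c_0 = sigma^2 = 4, c_k = 0 for k >= 1.
Equations for k = 0 and k = 1 (AR order 1):
  gamma(0) = phi_1 gamma(1) + c_0
  gamma(1) = phi_1 gamma(0) + c_1
Substituting the second into the first: gamma(0) (1 - phi_1^2) = c_0 + phi_1 c_1, so
  gamma(0) = c_0 / (1 - phi_1^2) = 4 / (1 - (0.335)^2) = 4 / 0.887775 = 4.505646.
  gamma(1) = phi_1 gamma(0) = (0.335)(4.505646) = 1.509391.
Therefore gamma(1) = 1.5094 (to 4 decimal places).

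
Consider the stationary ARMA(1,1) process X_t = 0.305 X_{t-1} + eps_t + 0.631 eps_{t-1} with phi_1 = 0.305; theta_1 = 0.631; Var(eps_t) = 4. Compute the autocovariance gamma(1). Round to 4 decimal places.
\gamma(1) = 4.9225

Multiply the model equation by X_{t-k} and take expectations. With theta_0 = psi_0 = 1 and psi_j the MA(infinity) weights, this gives
  gamma(k) - sum_i phi_i gamma(k-i) = c_k,
  c_k = sigma^2 * sum_{j=k..q} theta_j psi_{j-k}   (c_k = 0 for k > q),
using gamma(-m) = gamma(m).
psi-weights needed (psi_j = theta_j + sum_i phi_i psi_{j-i}):
  psi_1 = theta_1 + phi_1 = 0.631 + (0.305) = 0.936
Right-hand sides:
  c_0 = sigma^2 (1 + theta_1 psi_1) = 4 * (1 + (0.631)(0.936)) = 4 * 1.590616 = 6.362464
  c_1 = sigma^2 theta_1 = 4 * (0.631) = 2.524
  c_2 = 0
Equations for k = 0 and k = 1 (AR order 1):
  gamma(0) = phi_1 gamma(1) + c_0
  gamma(1) = phi_1 gamma(0) + c_1
Substituting the second into the first: gamma(0) (1 - phi_1^2) = c_0 + phi_1 c_1, so
  gamma(0) = (c_0 + phi_1 c_1) / (1 - phi_1^2) = (6.362464 + (0.305)(2.524)) / (1 - (0.305)^2) = 7.132284 / 0.906975 = 7.863815.
  gamma(1) = phi_1 gamma(0) + c_1 = (0.305)(7.863815) + (2.524) = 4.922464.
Therefore gamma(1) = 4.9225 (to 4 decimal places).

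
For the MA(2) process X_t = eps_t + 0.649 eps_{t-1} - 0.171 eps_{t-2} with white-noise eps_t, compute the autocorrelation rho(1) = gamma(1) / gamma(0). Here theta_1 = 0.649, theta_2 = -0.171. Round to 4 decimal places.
\rho(1) = 0.3709

For an MA(q) process with theta_0 = 1, the autocovariance is
  gamma(k) = sigma^2 * sum_{i=0..q-k} theta_i * theta_{i+k},
and rho(k) = gamma(k) / gamma(0). Sigma^2 cancels.
  numerator   = (1)*(0.649) + (0.649)*(-0.171) = 0.538021.
  denominator = (1)^2 + (0.649)^2 + (-0.171)^2 = 1.450442.
  rho(1) = 0.538021 / 1.450442 = 0.3709.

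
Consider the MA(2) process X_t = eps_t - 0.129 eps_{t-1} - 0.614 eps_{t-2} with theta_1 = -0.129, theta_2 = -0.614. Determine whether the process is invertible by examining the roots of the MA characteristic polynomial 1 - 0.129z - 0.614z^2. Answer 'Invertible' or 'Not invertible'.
\text{Invertible}

The MA(q) characteristic polynomial is P(z) = 1 - 0.129z - 0.614z^2.
Invertibility requires all roots to lie outside the unit circle, i.e. |z| > 1 for every root.
Set 1 + (-0.129) z + (-0.614) z^2 = 0, i.e. a z^2 + b z + c = 0 with a = -0.614, b = -0.129, c = 1.
Discriminant D = b^2 - 4ac = (-0.129)^2 - 4*(-0.614)*1 = 0.016641 - (-2.456) = 2.472641.
D >= 0, so the roots are real: z = (-b +/- sqrt(D)) / (2a) = (0.129 +/- 1.572463) / (-1.228).
  z_1 = (0.129 + 1.572463) / (-1.228) = -1.3856,   |z_1| = 1.3856.
  z_2 = (0.129 - 1.572463) / (-1.228) = 1.1755,   |z_2| = 1.1755.
Moduli of all roots: 1.3856, 1.1755.
All moduli strictly greater than 1? Yes.
Verdict: Invertible.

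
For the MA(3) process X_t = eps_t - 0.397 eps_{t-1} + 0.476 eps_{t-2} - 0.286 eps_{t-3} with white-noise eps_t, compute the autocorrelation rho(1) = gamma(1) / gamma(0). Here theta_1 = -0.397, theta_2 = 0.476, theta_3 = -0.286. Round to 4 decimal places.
\rho(1) = -0.4926

For an MA(q) process with theta_0 = 1, the autocovariance is
  gamma(k) = sigma^2 * sum_{i=0..q-k} theta_i * theta_{i+k},
and rho(k) = gamma(k) / gamma(0). Sigma^2 cancels.
  numerator   = (1)*(-0.397) + (-0.397)*(0.476) + (0.476)*(-0.286) = -0.722108.
  denominator = (1)^2 + (-0.397)^2 + (0.476)^2 + (-0.286)^2 = 1.465981.
  rho(1) = -0.722108 / 1.465981 = -0.4926.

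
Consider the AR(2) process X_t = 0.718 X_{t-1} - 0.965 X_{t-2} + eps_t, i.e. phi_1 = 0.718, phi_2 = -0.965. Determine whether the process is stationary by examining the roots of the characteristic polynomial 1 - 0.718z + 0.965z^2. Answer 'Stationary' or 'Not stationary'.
\text{Stationary}

The AR(p) characteristic polynomial is P(z) = 1 - 0.718z + 0.965z^2.
Stationarity requires all roots to lie outside the unit circle, i.e. |z| > 1 for every root.
Set 1 + (-0.718) z + (0.965) z^2 = 0, i.e. a z^2 + b z + c = 0 with a = 0.965, b = -0.718, c = 1.
Discriminant D = b^2 - 4ac = (-0.718)^2 - 4*(0.965)*1 = 0.515524 - (3.86) = -3.344476.
D < 0, so the roots are the complex-conjugate pair z = (-b +/- i sqrt(-D)) / (2a) = 0.372 +/- 0.9476i.
For a conjugate pair |z|^2 = z * conj(z) = (product of roots) = c/a = 1/(0.965) = 1.036269, so |z| = sqrt(1.036269) = 1.018 for both roots.
Moduli of all roots: 1.0180, 1.0180.
All moduli strictly greater than 1? Yes.
Verdict: Stationary.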